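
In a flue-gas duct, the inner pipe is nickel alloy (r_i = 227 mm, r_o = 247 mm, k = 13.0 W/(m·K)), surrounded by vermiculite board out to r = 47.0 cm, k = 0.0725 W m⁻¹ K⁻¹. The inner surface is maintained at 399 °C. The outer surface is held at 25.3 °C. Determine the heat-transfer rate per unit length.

Q' = 264 W/m

Series thermal resistances, inner to outer:
  R'_nickel alloy = ln(0.247/0.227)/(2πk) = 0.08444/(2π·13.0) = 0.001034 m·K/W
  R'_vermiculite board = ln(0.470/0.247)/(2πk) = 0.6433/(2π·0.0725) = 1.412 m·K/W
ΣR = 0.001034 + 1.412 = 1.413 m·K/W
Q' = ΔT/ΣR = (399 °C − 25.3 °C)/1.413 = 264 W/m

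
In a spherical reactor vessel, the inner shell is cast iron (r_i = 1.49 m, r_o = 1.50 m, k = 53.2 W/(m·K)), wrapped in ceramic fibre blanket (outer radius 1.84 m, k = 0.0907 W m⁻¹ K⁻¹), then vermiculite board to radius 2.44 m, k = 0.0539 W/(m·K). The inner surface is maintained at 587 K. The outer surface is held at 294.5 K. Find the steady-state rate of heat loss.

Q = 958 W

Series thermal resistances, inner to outer:
  R_cast iron = (1/1.49 − 1/1.50)/(4πk) = 0.004474/(4π·53.2) = 6.693×10^-6 K/W
  R_ceramic fibre blanket = (1/1.50 − 1/1.84)/(4πk) = 0.1232/(4π·0.0907) = 0.1081 K/W
  R_vermiculite board = (1/1.84 − 1/2.44)/(4πk) = 0.1336/(4π·0.0539) = 0.1973 K/W
ΣR = 6.693×10^-6 + 0.1081 + 0.1973 = 0.3054 K/W
Q = ΔT/ΣR = (587 K − 294.5 K)/0.3054 = 958 W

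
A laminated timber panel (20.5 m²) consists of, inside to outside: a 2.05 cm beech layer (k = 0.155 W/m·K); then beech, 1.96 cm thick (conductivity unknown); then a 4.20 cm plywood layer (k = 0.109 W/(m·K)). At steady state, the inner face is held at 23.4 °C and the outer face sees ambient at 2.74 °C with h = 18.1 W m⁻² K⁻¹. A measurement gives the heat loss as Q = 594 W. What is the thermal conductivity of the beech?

k = 0.140 W/m·K

ΣR = ΔT/Q = |23.4 − 2.74|/594 = 0.03478 K/W
Known resistances:
  R_beech = L/(kA) = 0.0205/(0.155·20.5) = 0.006452 K/W
  R_plywood = L/(kA) = 0.0420/(0.109·20.5) = 0.01880 K/W
  R_conv,out = 1/(hA) = 1/(18.1·20.5) = 0.002695 K/W
R_beech = ΣR − ΣR_known = 0.03478 − 0.02795 = 0.006830 K/W
L/(kA) = 0.006830 ⇒ k = 0.0196/(0.006830·20.5) = 0.140 W/m·K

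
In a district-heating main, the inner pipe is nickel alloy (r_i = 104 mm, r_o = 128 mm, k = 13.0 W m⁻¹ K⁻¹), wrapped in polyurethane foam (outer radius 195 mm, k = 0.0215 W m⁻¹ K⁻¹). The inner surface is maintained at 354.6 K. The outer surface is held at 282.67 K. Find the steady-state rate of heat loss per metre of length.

Treat each layer as a resistance in series:
  R'_nickel alloy = ln(0.128/0.104)/(2πk) = 0.2076/(2π·13.0) = 0.002542 m·K/W
  R'_polyurethane foam = ln(0.195/0.128)/(2πk) = 0.4210/(2π·0.0215) = 3.116 m·K/W
ΣR = 0.002542 + 3.116 = 3.119 m·K/W
Q' = ΔT/ΣR = (354.6 K − 282.67 K)/3.119 = 23.1 W/m

Q' = 23.1 W/m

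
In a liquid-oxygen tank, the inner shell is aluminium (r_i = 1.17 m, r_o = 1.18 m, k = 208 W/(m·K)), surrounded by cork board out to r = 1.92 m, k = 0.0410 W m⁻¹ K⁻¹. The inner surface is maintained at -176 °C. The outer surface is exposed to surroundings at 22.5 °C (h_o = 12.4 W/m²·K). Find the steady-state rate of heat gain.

Resistance network (inner→outer):
  R_aluminium = (1/1.17 − 1/1.18)/(4πk) = 0.007243/(4π·208) = 2.771×10^-6 K/W
  R_cork board = (1/1.18 − 1/1.92)/(4πk) = 0.3266/(4π·0.0410) = 0.6339 K/W
  R_conv,out = 1/(4πr²h) = 1/(4π·1.92²·12.4) = 0.001741 K/W
ΣR = 2.771×10^-6 + 0.6339 + 0.001741 = 0.6356 K/W
Q = ΔT/ΣR = (-176 °C − 22.5 °C)/0.6356 = -312 W
(Negative Q ⇒ heat flows inward; heat gain = 312 W.)

Q = 312 W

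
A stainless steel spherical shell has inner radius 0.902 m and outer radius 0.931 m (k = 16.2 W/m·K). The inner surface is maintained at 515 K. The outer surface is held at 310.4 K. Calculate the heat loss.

Q = 4πk·ΔT/(1/r₁ − 1/r₂) = 4π × 16.2 × 204.6 / (1/0.902 − 1/0.931) = 1.21×10^6 W

Q = 1.21×10^6 W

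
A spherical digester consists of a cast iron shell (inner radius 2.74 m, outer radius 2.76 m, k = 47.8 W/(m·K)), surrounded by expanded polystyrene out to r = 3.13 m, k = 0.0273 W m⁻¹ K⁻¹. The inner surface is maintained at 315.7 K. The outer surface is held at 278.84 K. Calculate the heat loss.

Resistance network (inner→outer):
  R_cast iron = (1/2.74 − 1/2.76)/(4πk) = 0.002645/(4π·47.8) = 4.403×10^-6 K/W
  R_expanded polystyrene = (1/2.76 − 1/3.13)/(4πk) = 0.04283/(4π·0.0273) = 0.1248 K/W
ΣR = 4.403×10^-6 + 0.1248 = 0.1248 K/W
Q = ΔT/ΣR = (315.7 K − 278.84 K)/0.1248 = 295 W

Q = 295 W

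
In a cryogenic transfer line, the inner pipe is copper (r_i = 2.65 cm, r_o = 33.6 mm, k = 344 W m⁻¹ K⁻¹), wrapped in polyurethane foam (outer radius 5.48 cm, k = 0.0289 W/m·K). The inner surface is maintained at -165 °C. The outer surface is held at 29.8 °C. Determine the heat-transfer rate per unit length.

Q' = 72.3 W/m

Series thermal resistances, inner to outer:
  R'_copper = ln(0.0336/0.0265)/(2πk) = 0.2374/(2π·344) = 1.098×10^-4 m·K/W
  R'_polyurethane foam = ln(0.0548/0.0336)/(2πk) = 0.4892/(2π·0.0289) = 2.694 m·K/W
ΣR = 1.098×10^-4 + 2.694 = 2.694 m·K/W
Q' = ΔT/ΣR = (-165 °C − 29.8 °C)/2.694 = -72.3 W/m
(Negative Q' ⇒ heat flows inward; heat gain = 72.3 W/m.)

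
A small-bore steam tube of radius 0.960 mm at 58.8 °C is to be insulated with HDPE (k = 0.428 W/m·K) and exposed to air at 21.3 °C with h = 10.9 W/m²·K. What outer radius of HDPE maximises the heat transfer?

For a cylinder, r_cr = k_ins/h = 0.428/10.9 = 0.0393 m = 3.93 cm

r_cr = 3.93 cm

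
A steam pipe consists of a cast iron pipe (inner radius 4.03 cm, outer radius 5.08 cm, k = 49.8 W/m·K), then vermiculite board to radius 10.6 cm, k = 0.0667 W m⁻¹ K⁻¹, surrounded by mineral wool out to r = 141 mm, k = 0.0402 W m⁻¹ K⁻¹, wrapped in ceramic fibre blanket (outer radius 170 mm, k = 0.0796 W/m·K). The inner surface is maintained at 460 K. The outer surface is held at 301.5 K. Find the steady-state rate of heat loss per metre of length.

Q' = 48.6 W/m

Treat each layer as a resistance in series:
  R'_cast iron = ln(0.0508/0.0403)/(2πk) = 0.2315/(2π·49.8) = 7.400×10^-4 m·K/W
  R'_vermiculite board = ln(0.106/0.0508)/(2πk) = 0.7355/(2π·0.0667) = 1.755 m·K/W
  R'_mineral wool = ln(0.141/0.106)/(2πk) = 0.2853/(2π·0.0402) = 1.130 m·K/W
  R'_ceramic fibre blanket = ln(0.170/0.141)/(2πk) = 0.1870/(2π·0.0796) = 0.3740 m·K/W
ΣR = 7.400×10^-4 + 1.755 + 1.130 + 0.3740 = 3.260 m·K/W
Q' = ΔT/ΣR = (460 K − 301.5 K)/3.260 = 48.6 W/m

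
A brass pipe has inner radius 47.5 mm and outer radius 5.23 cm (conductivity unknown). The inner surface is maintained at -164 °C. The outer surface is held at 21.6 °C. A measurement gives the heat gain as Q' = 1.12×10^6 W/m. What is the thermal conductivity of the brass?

ΣR = ΔT/Q' = |-164 − 21.6|/1.12×10^6 = 1.657×10^-4 m·K/W
ln(r₂/r₁)/(2πk) = 1.657×10^-4 ⇒ k = 0.09627/(2π·1.657×10^-4) = 92.5 W/m·K

k = 92.5 W/m·K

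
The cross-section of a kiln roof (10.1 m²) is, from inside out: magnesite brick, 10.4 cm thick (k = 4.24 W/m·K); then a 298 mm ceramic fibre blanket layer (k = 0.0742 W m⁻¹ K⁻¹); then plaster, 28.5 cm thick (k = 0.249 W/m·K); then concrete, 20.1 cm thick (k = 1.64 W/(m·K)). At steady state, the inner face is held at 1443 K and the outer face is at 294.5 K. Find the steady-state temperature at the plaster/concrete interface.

Series thermal resistances, inner to outer:
  R_magnesite brick = L/(kA) = 0.104/(4.24·10.1) = 0.002429 K/W
  R_ceramic fibre blanket = L/(kA) = 0.298/(0.0742·10.1) = 0.3976 K/W
  R_plaster = L/(kA) = 0.285/(0.249·10.1) = 0.1133 K/W
  R_concrete = L/(kA) = 0.201/(1.64·10.1) = 0.01213 K/W
ΣR = 0.002429 + 0.3976 + 0.1133 + 0.01213 = 0.5255 K/W
Q = ΔT/ΣR = (1443 K − 294.5 K)/0.5255 = 2186 W
From the inner boundary to the plaster/concrete interface, ΣR_partial = 0.5133 K/W.
T_interface = T_in − Q·ΣR_partial = 1443 K − (2186)(0.5133) = 321 K

T = 321 K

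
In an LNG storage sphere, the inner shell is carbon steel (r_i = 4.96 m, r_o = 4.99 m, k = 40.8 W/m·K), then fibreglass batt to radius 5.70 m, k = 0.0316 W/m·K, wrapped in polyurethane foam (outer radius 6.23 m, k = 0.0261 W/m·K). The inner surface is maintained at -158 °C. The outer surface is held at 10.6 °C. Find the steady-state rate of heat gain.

Q = 1560 W

Series thermal resistances, inner to outer:
  R_carbon steel = (1/4.96 − 1/4.99)/(4πk) = 0.001212/(4π·40.8) = 2.364×10^-6 K/W
  R_fibreglass batt = (1/4.99 − 1/5.70)/(4πk) = 0.02496/(4π·0.0316) = 0.06286 K/W
  R_polyurethane foam = (1/5.70 − 1/6.23)/(4πk) = 0.01492/(4π·0.0261) = 0.04551 K/W
ΣR = 2.364×10^-6 + 0.06286 + 0.04551 = 0.1084 K/W
Q = ΔT/ΣR = (-158 °C − 10.6 °C)/0.1084 = -1560 W
(Negative Q ⇒ heat flows inward; heat gain = 1560 W.)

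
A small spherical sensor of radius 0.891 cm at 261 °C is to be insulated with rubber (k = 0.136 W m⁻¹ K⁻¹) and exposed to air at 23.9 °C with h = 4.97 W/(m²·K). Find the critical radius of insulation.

r_cr = 5.47 cm

For a sphere, r_cr = 2k_ins/h = 2·0.136/4.97 = 0.0547 m = 5.47 cm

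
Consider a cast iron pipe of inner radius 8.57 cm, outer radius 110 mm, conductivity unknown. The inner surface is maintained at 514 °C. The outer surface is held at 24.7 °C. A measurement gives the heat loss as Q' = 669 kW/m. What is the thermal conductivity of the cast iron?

k = 54.3 W/m·K

ΣR = ΔT/Q' = |514 − 24.7|/6.69×10^5 = 7.314×10^-4 m·K/W
ln(r₂/r₁)/(2πk) = 7.314×10^-4 ⇒ k = 0.2496/(2π·7.314×10^-4) = 54.3 W/m·K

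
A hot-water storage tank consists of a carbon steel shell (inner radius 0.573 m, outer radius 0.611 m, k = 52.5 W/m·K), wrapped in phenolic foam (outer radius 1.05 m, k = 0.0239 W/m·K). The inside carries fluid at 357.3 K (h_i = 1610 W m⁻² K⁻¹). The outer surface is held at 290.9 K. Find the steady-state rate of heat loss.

Q = 29.1 W

Treat each layer as a resistance in series:
  R_conv,in = 1/(4πr²h) = 1/(4π·0.573²·1610) = 1.505×10^-4 K/W
  R_carbon steel = (1/0.573 − 1/0.611)/(4πk) = 0.1085/(4π·52.5) = 1.645×10^-4 K/W
  R_phenolic foam = (1/0.611 − 1/1.05)/(4πk) = 0.6843/(4π·0.0239) = 2.278 K/W
ΣR = 1.505×10^-4 + 1.645×10^-4 + 2.278 = 2.278 K/W
Q = ΔT/ΣR = (357.3 K − 290.9 K)/2.278 = 29.1 W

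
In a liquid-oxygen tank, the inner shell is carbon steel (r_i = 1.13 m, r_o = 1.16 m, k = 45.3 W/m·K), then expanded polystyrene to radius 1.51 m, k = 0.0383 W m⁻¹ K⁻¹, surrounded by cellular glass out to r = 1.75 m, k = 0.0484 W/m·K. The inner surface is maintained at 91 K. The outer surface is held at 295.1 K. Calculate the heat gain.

Q = 362 W

Series thermal resistances, inner to outer:
  R_carbon steel = (1/1.13 − 1/1.16)/(4πk) = 0.02289/(4π·45.3) = 4.020×10^-5 K/W
  R_expanded polystyrene = (1/1.16 − 1/1.51)/(4πk) = 0.1998/(4π·0.0383) = 0.4152 K/W
  R_cellular glass = (1/1.51 − 1/1.75)/(4πk) = 0.09082/(4π·0.0484) = 0.1493 K/W
ΣR = 4.020×10^-5 + 0.4152 + 0.1493 = 0.5645 K/W
Q = ΔT/ΣR = (91 K − 295.1 K)/0.5645 = -362 W
(Negative Q ⇒ heat flows inward; heat gain = 362 W.)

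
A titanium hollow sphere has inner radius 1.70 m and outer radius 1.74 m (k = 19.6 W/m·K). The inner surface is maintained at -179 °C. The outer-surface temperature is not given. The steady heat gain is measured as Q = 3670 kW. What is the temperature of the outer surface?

T_out = 22.5 °C

Sum the resistances:
  R_titanium = (1/1.70 − 1/1.74)/(4πk) = 0.01352/(4π·19.6) = 5.490×10^-5 K/W
ΣR = 5.490×10^-5 K/W
ΔT = Q·ΣR = 3.67×10^6 × 5.490×10^-5 = 201.5 K
Heat flows inward, so T_out = T_in + ΔT = -179 + 201.5 = 22.5 °C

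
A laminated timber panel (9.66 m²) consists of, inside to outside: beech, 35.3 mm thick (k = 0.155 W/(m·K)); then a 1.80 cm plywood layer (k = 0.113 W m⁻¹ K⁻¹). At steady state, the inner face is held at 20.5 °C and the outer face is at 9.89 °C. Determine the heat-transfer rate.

Q = 265 W

Treat each layer as a resistance in series:
  R_beech = L/(kA) = 0.0353/(0.155·9.66) = 0.02358 K/W
  R_plywood = L/(kA) = 0.0180/(0.113·9.66) = 0.01649 K/W
ΣR = 0.02358 + 0.01649 = 0.04007 K/W
Q = ΔT/ΣR = (20.5 °C − 9.89 °C)/0.04007 = 265 W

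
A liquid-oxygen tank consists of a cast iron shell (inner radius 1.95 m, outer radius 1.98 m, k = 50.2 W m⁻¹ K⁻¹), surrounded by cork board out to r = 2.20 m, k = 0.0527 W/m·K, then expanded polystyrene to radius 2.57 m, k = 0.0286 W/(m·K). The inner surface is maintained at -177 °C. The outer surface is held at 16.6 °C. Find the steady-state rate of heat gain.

Q = 749 W

Series thermal resistances, inner to outer:
  R_cast iron = (1/1.95 − 1/1.98)/(4πk) = 0.007770/(4π·50.2) = 1.232×10^-5 K/W
  R_cork board = (1/1.98 − 1/2.20)/(4πk) = 0.05051/(4π·0.0527) = 0.07626 K/W
  R_expanded polystyrene = (1/2.20 − 1/2.57)/(4πk) = 0.06544/(4π·0.0286) = 0.1821 K/W
ΣR = 1.232×10^-5 + 0.07626 + 0.1821 = 0.2584 K/W
Q = ΔT/ΣR = (-177 °C − 16.6 °C)/0.2584 = -749 W
(Negative Q ⇒ heat flows inward; heat gain = 749 W.)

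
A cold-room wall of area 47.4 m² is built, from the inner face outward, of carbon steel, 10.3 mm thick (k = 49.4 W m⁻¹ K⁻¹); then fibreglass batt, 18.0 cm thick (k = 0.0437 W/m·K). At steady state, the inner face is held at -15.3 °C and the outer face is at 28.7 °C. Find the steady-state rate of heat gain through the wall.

Series thermal resistances, inner to outer:
  R_carbon steel = L/(kA) = 0.0103/(49.4·47.4) = 4.399×10^-6 K/W
  R_fibreglass batt = L/(kA) = 0.180/(0.0437·47.4) = 0.08690 K/W
ΣR = 4.399×10^-6 + 0.08690 = 0.08690 K/W
Q = ΔT/ΣR = (-15.3 °C − 28.7 °C)/0.08690 = -506 W
(Negative Q ⇒ heat flows inward; heat gain = 506 W.)

Q = 506 W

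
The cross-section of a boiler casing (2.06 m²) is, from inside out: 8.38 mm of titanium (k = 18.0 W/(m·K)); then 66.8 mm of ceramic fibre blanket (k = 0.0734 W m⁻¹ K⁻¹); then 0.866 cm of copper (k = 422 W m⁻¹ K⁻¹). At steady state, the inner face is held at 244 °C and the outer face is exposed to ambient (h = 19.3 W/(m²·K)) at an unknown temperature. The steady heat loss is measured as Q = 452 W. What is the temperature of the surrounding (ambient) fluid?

T_out = 32.8 °C

Sum the resistances:
  R_titanium = L/(kA) = 0.00838/(18.0·2.06) = 2.260×10^-4 K/W
  R_ceramic fibre blanket = L/(kA) = 0.0668/(0.0734·2.06) = 0.4418 K/W
  R_copper = L/(kA) = 0.00866/(422·2.06) = 9.962×10^-6 K/W
  R_conv,out = 1/(hA) = 1/(19.3·2.06) = 0.02515 K/W
ΣR = 0.4672 K/W
ΔT = Q·ΣR = 452 × 0.4672 = 211.2 K
Heat flows outward, so T_out = T_in − ΔT = 244 − 211.2 = 32.8 °C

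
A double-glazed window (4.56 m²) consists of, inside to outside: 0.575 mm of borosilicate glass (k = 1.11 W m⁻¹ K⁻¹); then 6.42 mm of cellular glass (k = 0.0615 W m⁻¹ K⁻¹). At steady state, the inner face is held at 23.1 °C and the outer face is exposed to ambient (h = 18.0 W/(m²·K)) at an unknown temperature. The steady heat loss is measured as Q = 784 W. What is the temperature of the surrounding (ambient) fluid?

Sum the resistances:
  R_borosilicate glass = L/(kA) = 5.75×10^-4/(1.11·4.56) = 1.136×10^-4 K/W
  R_cellular glass = L/(kA) = 0.00642/(0.0615·4.56) = 0.02289 K/W
  R_conv,out = 1/(hA) = 1/(18.0·4.56) = 0.01218 K/W
ΣR = 0.03519 K/W
ΔT = Q·ΣR = 784 × 0.03519 = 27.59 K
Heat flows outward, so T_out = T_in − ΔT = 23.1 − 27.59 = -4.49 °C

T_out = -4.49 °C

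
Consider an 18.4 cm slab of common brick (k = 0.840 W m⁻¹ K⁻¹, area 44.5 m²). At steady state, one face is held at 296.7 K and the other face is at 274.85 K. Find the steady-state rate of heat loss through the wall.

Q = kA·ΔT/L = 0.840 × 44.5 × |296.7 K − 274.85 K| / 0.184 = 4440 W

Q = 4.44 kW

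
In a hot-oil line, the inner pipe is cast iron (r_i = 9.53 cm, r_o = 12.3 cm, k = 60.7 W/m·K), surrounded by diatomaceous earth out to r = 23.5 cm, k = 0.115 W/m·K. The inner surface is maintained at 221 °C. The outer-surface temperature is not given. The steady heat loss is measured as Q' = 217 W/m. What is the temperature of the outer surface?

T_out = 26.4 °C

Sum the resistances:
  R'_cast iron = ln(0.123/0.0953)/(2πk) = 0.2552/(2π·60.7) = 6.690×10^-4 m·K/W
  R'_diatomaceous earth = ln(0.235/0.123)/(2πk) = 0.6474/(2π·0.115) = 0.8960 m·K/W
ΣR = 0.8966 m·K/W
ΔT = Q'·ΣR = 217 × 0.8966 = 194.6 K
Heat flows outward, so T_out = T_in − ΔT = 221 − 194.6 = 26.4 °C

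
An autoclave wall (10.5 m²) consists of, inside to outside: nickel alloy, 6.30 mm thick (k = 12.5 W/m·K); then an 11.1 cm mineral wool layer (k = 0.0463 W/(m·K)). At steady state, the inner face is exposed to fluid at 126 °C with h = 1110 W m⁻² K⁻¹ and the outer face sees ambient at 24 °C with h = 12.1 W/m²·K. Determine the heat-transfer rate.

Treat each layer as a resistance in series:
  R_conv,in = 1/(hA) = 1/(1110·10.5) = 8.580×10^-5 K/W
  R_nickel alloy = L/(kA) = 0.00630/(12.5·10.5) = 4.800×10^-5 K/W
  R_mineral wool = L/(kA) = 0.111/(0.0463·10.5) = 0.2283 K/W
  R_conv,out = 1/(hA) = 1/(12.1·10.5) = 0.007871 K/W
ΣR = 8.580×10^-5 + 4.800×10^-5 + 0.2283 + 0.007871 = 0.2363 K/W
Q = ΔT/ΣR = (126 °C − 24 °C)/0.2363 = 432 W

Q = 432 W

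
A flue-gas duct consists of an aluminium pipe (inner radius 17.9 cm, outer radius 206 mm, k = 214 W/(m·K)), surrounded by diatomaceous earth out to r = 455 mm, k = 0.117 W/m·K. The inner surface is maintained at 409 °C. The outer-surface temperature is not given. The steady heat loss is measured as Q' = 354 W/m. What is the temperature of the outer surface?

Sum the resistances:
  R'_aluminium = ln(0.206/0.179)/(2πk) = 0.1405/(2π·214) = 1.045×10^-4 m·K/W
  R'_diatomaceous earth = ln(0.455/0.206)/(2πk) = 0.7924/(2π·0.117) = 1.078 m·K/W
ΣR = 1.078 m·K/W
ΔT = Q'·ΣR = 354 × 1.078 = 381.6 K
Heat flows outward, so T_out = T_in − ΔT = 409 − 381.6 = 27.4 °C

T_out = 27.4 °C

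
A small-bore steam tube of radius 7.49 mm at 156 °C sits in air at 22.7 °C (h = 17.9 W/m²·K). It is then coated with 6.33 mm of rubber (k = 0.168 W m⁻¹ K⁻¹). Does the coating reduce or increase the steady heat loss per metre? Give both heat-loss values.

reduces: 112 → 109 W/m

Critical radius for a cylinder: r_cr = k/h = 0.00939 m = 0.939 cm.
Outer radius after coating: r₂ = 0.00749 + 0.00633 = 0.01382 m.
r₁ < r_cr < r₂: heat loss rises to a maximum at r_cr then falls. Whether the coating helps depends on whether Q(r₂) has dropped back below Q(r₁).
Bare: R = 1/(2πr₁h) = 1.187 m·K/W; Q = 133.3/1.187 = 112 W/m.
Coated: R = R_cond + R_conv = 1.224 m·K/W; Q = 133.3/1.224 = 109 W/m.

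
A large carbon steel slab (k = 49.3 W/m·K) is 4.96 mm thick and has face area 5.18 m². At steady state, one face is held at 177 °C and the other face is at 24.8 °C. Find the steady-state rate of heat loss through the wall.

Q = kA·ΔT/L = 49.3 × 5.18 × |177 °C − 24.8 °C| / 0.00496 = 7.84×10^6 W

Q = 7840 kW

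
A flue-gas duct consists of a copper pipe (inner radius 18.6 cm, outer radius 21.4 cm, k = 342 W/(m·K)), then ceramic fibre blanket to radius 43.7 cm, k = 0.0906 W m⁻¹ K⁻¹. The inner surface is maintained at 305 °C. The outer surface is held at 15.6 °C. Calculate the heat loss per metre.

Q' = 231 W/m

Resistance network (inner→outer):
  R'_copper = ln(0.214/0.186)/(2πk) = 0.1402/(2π·342) = 6.526×10^-5 m·K/W
  R'_ceramic fibre blanket = ln(0.437/0.214)/(2πk) = 0.7140/(2π·0.0906) = 1.254 m·K/W
ΣR = 6.526×10^-5 + 1.254 = 1.254 m·K/W
Q' = ΔT/ΣR = (305 °C − 15.6 °C)/1.254 = 231 W/m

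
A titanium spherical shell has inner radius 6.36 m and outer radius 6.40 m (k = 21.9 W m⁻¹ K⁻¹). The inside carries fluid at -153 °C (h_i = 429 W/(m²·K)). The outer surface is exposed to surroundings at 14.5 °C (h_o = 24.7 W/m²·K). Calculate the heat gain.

Series thermal resistances, inner to outer:
  R_conv,in = 1/(4πr²h) = 1/(4π·6.36²·429) = 4.586×10^-6 K/W
  R_titanium = (1/6.36 − 1/6.40)/(4πk) = 9.827×10^-4/(4π·21.9) = 3.571×10^-6 K/W
  R_conv,out = 1/(4πr²h) = 1/(4π·6.40²·24.7) = 7.866×10^-5 K/W
ΣR = 4.586×10^-6 + 3.571×10^-6 + 7.866×10^-5 = 8.682×10^-5 K/W
Q = ΔT/ΣR = (-153 °C − 14.5 °C)/8.682×10^-5 = -1.93×10^6 W
(Negative Q ⇒ heat flows inward; heat gain = 1.93×10^6 W.)

Q = 1.93×10^6 W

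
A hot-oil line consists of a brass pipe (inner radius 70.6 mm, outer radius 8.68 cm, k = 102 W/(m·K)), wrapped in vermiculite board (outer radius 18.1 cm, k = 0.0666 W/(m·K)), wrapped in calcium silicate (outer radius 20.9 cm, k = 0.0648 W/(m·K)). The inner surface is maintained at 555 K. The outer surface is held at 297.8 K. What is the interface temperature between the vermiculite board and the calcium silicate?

Series thermal resistances, inner to outer:
  R'_brass = ln(0.0868/0.0706)/(2πk) = 0.2066/(2π·102) = 3.223×10^-4 m·K/W
  R'_vermiculite board = ln(0.181/0.0868)/(2πk) = 0.7349/(2π·0.0666) = 1.756 m·K/W
  R'_calcium silicate = ln(0.209/0.181)/(2πk) = 0.1438/(2π·0.0648) = 0.3533 m·K/W
ΣR = 3.223×10^-4 + 1.756 + 0.3533 = 2.110 m·K/W
Q' = ΔT/ΣR = (555 K − 297.8 K)/2.110 = 121.9 W/m
From the inner boundary to the vermiculite board/calcium silicate interface, ΣR_partial = 1.756 m·K/W.
T_interface = T_in − Q'·ΣR_partial = 555 K − (121.9)(1.756) = 340.9 K

T = 340.9 K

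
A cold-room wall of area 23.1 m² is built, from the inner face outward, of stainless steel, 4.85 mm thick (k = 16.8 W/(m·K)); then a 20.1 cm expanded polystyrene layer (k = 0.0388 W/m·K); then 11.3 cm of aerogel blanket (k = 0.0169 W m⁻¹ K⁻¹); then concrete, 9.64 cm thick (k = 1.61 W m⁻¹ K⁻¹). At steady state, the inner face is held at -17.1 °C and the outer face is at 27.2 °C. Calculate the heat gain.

Series thermal resistances, inner to outer:
  R_stainless steel = L/(kA) = 0.00485/(16.8·23.1) = 1.250×10^-5 K/W
  R_expanded polystyrene = L/(kA) = 0.201/(0.0388·23.1) = 0.2243 K/W
  R_aerogel blanket = L/(kA) = 0.113/(0.0169·23.1) = 0.2895 K/W
  R_concrete = L/(kA) = 0.0964/(1.61·23.1) = 0.002592 K/W
ΣR = 1.250×10^-5 + 0.2243 + 0.2895 + 0.002592 = 0.5164 K/W
Q = ΔT/ΣR = (-17.1 °C − 27.2 °C)/0.5164 = -85.8 W
(Negative Q ⇒ heat flows inward; heat gain = 85.8 W.)

Q = 85.8 W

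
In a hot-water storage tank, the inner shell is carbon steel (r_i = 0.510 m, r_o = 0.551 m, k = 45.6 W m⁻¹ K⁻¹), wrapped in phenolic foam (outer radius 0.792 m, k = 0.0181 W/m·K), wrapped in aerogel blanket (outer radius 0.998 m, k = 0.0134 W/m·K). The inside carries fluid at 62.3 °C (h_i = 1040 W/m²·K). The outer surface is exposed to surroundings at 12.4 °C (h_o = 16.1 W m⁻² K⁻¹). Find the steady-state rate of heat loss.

Treat each layer as a resistance in series:
  R_conv,in = 1/(4πr²h) = 1/(4π·0.510²·1040) = 2.942×10^-4 K/W
  R_carbon steel = (1/0.510 − 1/0.551)/(4πk) = 0.1459/(4π·45.6) = 2.546×10^-4 K/W
  R_phenolic foam = (1/0.551 − 1/0.792)/(4πk) = 0.5523/(4π·0.0181) = 2.428 K/W
  R_aerogel blanket = (1/0.792 − 1/0.998)/(4πk) = 0.2606/(4π·0.0134) = 1.548 K/W
  R_conv,out = 1/(4πr²h) = 1/(4π·0.998²·16.1) = 0.004963 K/W
ΣR = 2.942×10^-4 + 2.546×10^-4 + 2.428 + 1.548 + 0.004963 = 3.982 K/W
Q = ΔT/ΣR = (62.3 °C − 12.4 °C)/3.982 = 12.5 W

Q = 12.5 W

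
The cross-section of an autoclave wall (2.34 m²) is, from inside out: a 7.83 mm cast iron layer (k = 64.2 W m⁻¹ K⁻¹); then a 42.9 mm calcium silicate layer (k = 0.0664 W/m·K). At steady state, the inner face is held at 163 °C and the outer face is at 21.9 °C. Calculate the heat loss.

Q = 511 W

Treat each layer as a resistance in series:
  R_cast iron = L/(kA) = 0.00783/(64.2·2.34) = 5.212×10^-5 K/W
  R_calcium silicate = L/(kA) = 0.0429/(0.0664·2.34) = 0.2761 K/W
ΣR = 5.212×10^-5 + 0.2761 = 0.2762 K/W
Q = ΔT/ΣR = (163 °C − 21.9 °C)/0.2762 = 511 W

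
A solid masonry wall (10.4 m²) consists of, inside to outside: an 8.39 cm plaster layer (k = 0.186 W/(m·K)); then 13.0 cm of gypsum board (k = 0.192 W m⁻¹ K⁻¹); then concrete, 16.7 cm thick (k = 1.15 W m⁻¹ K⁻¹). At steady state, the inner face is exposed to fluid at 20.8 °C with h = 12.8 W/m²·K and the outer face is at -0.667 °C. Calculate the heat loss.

Series thermal resistances, inner to outer:
  R_conv,in = 1/(hA) = 1/(12.8·10.4) = 0.007512 K/W
  R_plaster = L/(kA) = 0.0839/(0.186·10.4) = 0.04337 K/W
  R_gypsum board = L/(kA) = 0.130/(0.192·10.4) = 0.06510 K/W
  R_concrete = L/(kA) = 0.167/(1.15·10.4) = 0.01396 K/W
ΣR = 0.007512 + 0.04337 + 0.06510 + 0.01396 = 0.1299 K/W
Q = ΔT/ΣR = (20.8 °C − -0.667 °C)/0.1299 = 165 W

Q = 165 W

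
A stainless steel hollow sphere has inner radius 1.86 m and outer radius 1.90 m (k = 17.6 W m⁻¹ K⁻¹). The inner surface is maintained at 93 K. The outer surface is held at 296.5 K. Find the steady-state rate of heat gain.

Q = 4πk·ΔT/(1/r₁ − 1/r₂) = 4π × 17.6 × 203.5 / (1/1.86 − 1/1.90) = 3.98×10^6 W

Q = 3980 kW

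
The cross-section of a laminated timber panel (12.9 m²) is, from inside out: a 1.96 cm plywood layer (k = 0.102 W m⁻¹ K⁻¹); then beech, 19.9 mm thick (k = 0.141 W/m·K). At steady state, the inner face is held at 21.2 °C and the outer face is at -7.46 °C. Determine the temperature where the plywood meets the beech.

Treat each layer as a resistance in series:
  R_plywood = L/(kA) = 0.0196/(0.102·12.9) = 0.01490 K/W
  R_beech = L/(kA) = 0.0199/(0.141·12.9) = 0.01094 K/W
ΣR = 0.01490 + 0.01094 = 0.02584 K/W
Q = ΔT/ΣR = (21.2 °C − -7.46 °C)/0.02584 = 1109 W
From the inner boundary to the plywood/beech interface, ΣR_partial = 0.01490 K/W.
T_interface = T_in − Q·ΣR_partial = 21.2 °C − (1109)(0.01490) = 4.68 °C

T = 4.68 °C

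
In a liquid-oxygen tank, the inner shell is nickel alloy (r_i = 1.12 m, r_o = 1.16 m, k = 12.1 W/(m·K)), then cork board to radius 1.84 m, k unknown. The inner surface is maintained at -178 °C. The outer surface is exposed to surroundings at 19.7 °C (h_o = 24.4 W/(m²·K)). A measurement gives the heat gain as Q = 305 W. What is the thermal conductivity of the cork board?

k = 0.0392 W/m·K

ΣR = ΔT/Q = |-178 − 19.7|/305 = 0.6482 K/W
Known resistances:
  R_nickel alloy = (1/1.12 − 1/1.16)/(4πk) = 0.03079/(4π·12.1) = 2.025×10^-4 K/W
  R_conv,out = 1/(4πr²h) = 1/(4π·1.84²·24.4) = 9.633×10^-4 K/W
R_cork board = ΣR − ΣR_known = 0.6482 − 0.001166 = 0.6470 K/W
(1/r₁−1/r₂)/(4πk) = 0.6470 ⇒ k = 0.3186/(4π·0.6470) = 0.0392 W/m·K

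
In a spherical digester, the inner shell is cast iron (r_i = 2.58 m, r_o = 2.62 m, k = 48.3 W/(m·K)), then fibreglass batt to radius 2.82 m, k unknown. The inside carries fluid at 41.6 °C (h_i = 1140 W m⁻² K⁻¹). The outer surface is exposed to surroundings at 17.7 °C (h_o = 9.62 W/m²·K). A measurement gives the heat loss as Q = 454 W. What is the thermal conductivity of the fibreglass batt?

ΣR = ΔT/Q = |41.6 − 17.7|/454 = 0.05264 K/W
Known resistances:
  R_conv,in = 1/(4πr²h) = 1/(4π·2.58²·1140) = 1.049×10^-5 K/W
  R_cast iron = (1/2.58 − 1/2.62)/(4πk) = 0.005918/(4π·48.3) = 9.749×10^-6 K/W
  R_conv,out = 1/(4πr²h) = 1/(4π·2.82²·9.62) = 0.001040 K/W
R_fibreglass batt = ΣR − ΣR_known = 0.05264 − 0.001060 = 0.05158 K/W
(1/r₁−1/r₂)/(4πk) = 0.05158 ⇒ k = 0.02707/(4π·0.05158) = 0.0418 W/m·K

k = 0.0418 W/m·K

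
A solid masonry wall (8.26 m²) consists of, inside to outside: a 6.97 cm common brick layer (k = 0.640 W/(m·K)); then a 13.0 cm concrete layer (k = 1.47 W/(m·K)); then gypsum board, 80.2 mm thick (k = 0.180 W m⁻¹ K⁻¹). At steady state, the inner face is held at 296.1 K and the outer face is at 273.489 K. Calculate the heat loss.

Q = 291 W

Resistance network (inner→outer):
  R_common brick = L/(kA) = 0.0697/(0.640·8.26) = 0.01318 K/W
  R_concrete = L/(kA) = 0.130/(1.47·8.26) = 0.01071 K/W
  R_gypsum board = L/(kA) = 0.0802/(0.180·8.26) = 0.05394 K/W
ΣR = 0.01318 + 0.01071 + 0.05394 = 0.07783 K/W
Q = ΔT/ΣR = (296.1 K − 273.489 K)/0.07783 = 291 W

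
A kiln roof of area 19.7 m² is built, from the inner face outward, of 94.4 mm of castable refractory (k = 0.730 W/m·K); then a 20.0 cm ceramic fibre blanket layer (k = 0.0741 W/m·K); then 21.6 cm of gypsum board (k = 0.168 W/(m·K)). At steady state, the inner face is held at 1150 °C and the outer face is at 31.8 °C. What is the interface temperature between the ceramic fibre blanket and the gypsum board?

Series thermal resistances, inner to outer:
  R_castable refractory = L/(kA) = 0.0944/(0.730·19.7) = 0.006564 K/W
  R_ceramic fibre blanket = L/(kA) = 0.200/(0.0741·19.7) = 0.1370 K/W
  R_gypsum board = L/(kA) = 0.216/(0.168·19.7) = 0.06526 K/W
ΣR = 0.006564 + 0.1370 + 0.06526 = 0.2088 K/W
Q = ΔT/ΣR = (1150 °C − 31.8 °C)/0.2088 = 5355 W
From the inner boundary to the ceramic fibre blanket/gypsum board interface, ΣR_partial = 0.1436 K/W.
T_interface = T_in − Q·ΣR_partial = 1150 °C − (5355)(0.1436) = 381 °C

T = 381 °C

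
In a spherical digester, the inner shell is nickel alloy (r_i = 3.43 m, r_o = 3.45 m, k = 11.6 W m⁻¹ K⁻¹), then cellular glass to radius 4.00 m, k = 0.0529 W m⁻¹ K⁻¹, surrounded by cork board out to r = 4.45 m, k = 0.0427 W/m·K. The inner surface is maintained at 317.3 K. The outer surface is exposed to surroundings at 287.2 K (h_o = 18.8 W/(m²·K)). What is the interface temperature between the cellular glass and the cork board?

Treat each layer as a resistance in series:
  R_nickel alloy = (1/3.43 − 1/3.45)/(4πk) = 0.001690/(4π·11.6) = 1.159×10^-5 K/W
  R_cellular glass = (1/3.45 − 1/4.00)/(4πk) = 0.03986/(4π·0.0529) = 0.05995 K/W
  R_cork board = (1/4.00 − 1/4.45)/(4πk) = 0.02528/(4π·0.0427) = 0.04711 K/W
  R_conv,out = 1/(4πr²h) = 1/(4π·4.45²·18.8) = 2.138×10^-4 K/W
ΣR = 1.159×10^-5 + 0.05995 + 0.04711 + 2.138×10^-4 = 0.1073 K/W
Q = ΔT/ΣR = (317.3 K − 287.2 K)/0.1073 = 280.5 W
From the inner boundary to the cellular glass/cork board interface, ΣR_partial = 0.05996 K/W.
T_interface = T_in − Q·ΣR_partial = 317.3 K − (280.5)(0.05996) = 300.5 K

T = 300.5 K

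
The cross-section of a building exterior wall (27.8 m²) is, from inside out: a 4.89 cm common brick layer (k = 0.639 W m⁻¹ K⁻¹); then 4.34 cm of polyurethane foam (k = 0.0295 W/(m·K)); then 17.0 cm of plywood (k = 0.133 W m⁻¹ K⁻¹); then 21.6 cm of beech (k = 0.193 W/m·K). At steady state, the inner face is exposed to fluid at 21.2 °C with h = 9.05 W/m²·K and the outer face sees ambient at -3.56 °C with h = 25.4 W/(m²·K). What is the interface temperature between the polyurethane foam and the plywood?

T = 11.2 °C

Resistance network (inner→outer):
  R_conv,in = 1/(hA) = 1/(9.05·27.8) = 0.003975 K/W
  R_common brick = L/(kA) = 0.0489/(0.639·27.8) = 0.002753 K/W
  R_polyurethane foam = L/(kA) = 0.0434/(0.0295·27.8) = 0.05292 K/W
  R_plywood = L/(kA) = 0.170/(0.133·27.8) = 0.04598 K/W
  R_beech = L/(kA) = 0.216/(0.193·27.8) = 0.04026 K/W
  R_conv,out = 1/(hA) = 1/(25.4·27.8) = 0.001416 K/W
ΣR = 0.003975 + 0.002753 + 0.05292 + 0.04598 + 0.04026 + 0.001416 = 0.1473 K/W
Q = ΔT/ΣR = (21.2 °C − -3.56 °C)/0.1473 = 168.1 W
From the inner boundary to the polyurethane foam/plywood interface, ΣR_partial = 0.05965 K/W.
T_interface = T_in − Q·ΣR_partial = 21.2 °C − (168.1)(0.05965) = 11.2 °C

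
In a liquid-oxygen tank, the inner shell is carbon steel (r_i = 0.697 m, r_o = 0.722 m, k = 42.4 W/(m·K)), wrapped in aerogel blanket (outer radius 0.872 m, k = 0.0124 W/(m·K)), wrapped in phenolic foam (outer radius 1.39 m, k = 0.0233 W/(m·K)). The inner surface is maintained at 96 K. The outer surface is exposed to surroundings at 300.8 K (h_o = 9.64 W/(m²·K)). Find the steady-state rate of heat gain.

Series thermal resistances, inner to outer:
  R_carbon steel = (1/0.697 − 1/0.722)/(4πk) = 0.04968/(4π·42.4) = 9.324×10^-5 K/W
  R_aerogel blanket = (1/0.722 − 1/0.872)/(4πk) = 0.2383/(4π·0.0124) = 1.529 K/W
  R_phenolic foam = (1/0.872 − 1/1.39)/(4πk) = 0.4274/(4π·0.0233) = 1.460 K/W
  R_conv,out = 1/(4πr²h) = 1/(4π·1.39²·9.64) = 0.004273 K/W
ΣR = 9.324×10^-5 + 1.529 + 1.460 + 0.004273 = 2.993 K/W
Q = ΔT/ΣR = (96 K − 300.8 K)/2.993 = -68.4 W
(Negative Q ⇒ heat flows inward; heat gain = 68.4 W.)

Q = 68.4 W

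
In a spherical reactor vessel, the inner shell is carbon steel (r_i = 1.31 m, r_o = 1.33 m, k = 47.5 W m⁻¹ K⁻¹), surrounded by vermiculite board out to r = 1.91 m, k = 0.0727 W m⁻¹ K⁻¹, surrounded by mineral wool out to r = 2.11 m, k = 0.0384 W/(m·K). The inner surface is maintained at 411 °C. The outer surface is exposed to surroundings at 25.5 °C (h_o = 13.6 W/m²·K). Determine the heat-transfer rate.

Q = 1090 W

Series thermal resistances, inner to outer:
  R_carbon steel = (1/1.31 − 1/1.33)/(4πk) = 0.01148/(4π·47.5) = 1.923×10^-5 K/W
  R_vermiculite board = (1/1.33 − 1/1.91)/(4πk) = 0.2283/(4π·0.0727) = 0.2499 K/W
  R_mineral wool = (1/1.91 − 1/2.11)/(4πk) = 0.04963/(4π·0.0384) = 0.1028 K/W
  R_conv,out = 1/(4πr²h) = 1/(4π·2.11²·13.6) = 0.001314 K/W
ΣR = 1.923×10^-5 + 0.2499 + 0.1028 + 0.001314 = 0.3540 K/W
Q = ΔT/ΣR = (411 °C − 25.5 °C)/0.3540 = 1090 W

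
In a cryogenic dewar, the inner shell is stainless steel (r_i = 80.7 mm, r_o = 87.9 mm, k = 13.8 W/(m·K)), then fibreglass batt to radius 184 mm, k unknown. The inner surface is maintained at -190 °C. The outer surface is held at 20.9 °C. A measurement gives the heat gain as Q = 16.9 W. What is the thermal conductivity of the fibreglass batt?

ΣR = ΔT/Q = |-190 − 20.9|/16.9 = 12.48 K/W
Known resistances:
  R_stainless steel = (1/0.0807 − 1/0.0879)/(4πk) = 1.015/(4π·13.8) = 0.005853 K/W
R_fibreglass batt = ΣR − ΣR_known = 12.48 − 0.005853 = 12.47 K/W
(1/r₁−1/r₂)/(4πk) = 12.47 ⇒ k = 5.942/(4π·12.47) = 0.0379 W/m·K

k = 0.0379 W/m·K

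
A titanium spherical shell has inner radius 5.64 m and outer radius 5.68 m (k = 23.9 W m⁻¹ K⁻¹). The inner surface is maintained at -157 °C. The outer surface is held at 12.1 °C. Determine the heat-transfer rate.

Q = 4.07×10^7 W

Q = 4πk·ΔT/(1/r₁ − 1/r₂) = 4π × 23.9 × 169.1 / (1/5.64 − 1/5.68) = 4.07×10^7 W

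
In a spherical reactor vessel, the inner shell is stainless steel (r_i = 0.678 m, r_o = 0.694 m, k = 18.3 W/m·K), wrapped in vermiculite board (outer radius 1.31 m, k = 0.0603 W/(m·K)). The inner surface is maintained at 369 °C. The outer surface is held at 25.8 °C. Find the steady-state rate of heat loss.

Q = 384 W

Treat each layer as a resistance in series:
  R_stainless steel = (1/0.678 − 1/0.694)/(4πk) = 0.03400/(4π·18.3) = 1.479×10^-4 K/W
  R_vermiculite board = (1/0.694 − 1/1.31)/(4πk) = 0.6776/(4π·0.0603) = 0.8942 K/W
ΣR = 1.479×10^-4 + 0.8942 = 0.8943 K/W
Q = ΔT/ΣR = (369 °C − 25.8 °C)/0.8943 = 384 W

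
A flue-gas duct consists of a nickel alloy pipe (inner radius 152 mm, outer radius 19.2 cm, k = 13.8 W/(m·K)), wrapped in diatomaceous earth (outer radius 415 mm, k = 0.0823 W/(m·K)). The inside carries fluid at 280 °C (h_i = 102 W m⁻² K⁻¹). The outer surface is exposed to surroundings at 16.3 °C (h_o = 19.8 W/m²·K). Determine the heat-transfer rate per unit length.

Q' = 173 W/m

Resistance network (inner→outer):
  R'_conv,in = 1/(2πr h) = 1/(2π·0.152·102) = 0.01027 m·K/W
  R'_nickel alloy = ln(0.192/0.152)/(2πk) = 0.2336/(2π·13.8) = 0.002694 m·K/W
  R'_diatomaceous earth = ln(0.415/0.192)/(2πk) = 0.7708/(2π·0.0823) = 1.491 m·K/W
  R'_conv,out = 1/(2πr h) = 1/(2π·0.415·19.8) = 0.01937 m·K/W
ΣR = 0.01027 + 0.002694 + 1.491 + 0.01937 = 1.523 m·K/W
Q' = ΔT/ΣR = (280 °C − 16.3 °C)/1.523 = 173 W/m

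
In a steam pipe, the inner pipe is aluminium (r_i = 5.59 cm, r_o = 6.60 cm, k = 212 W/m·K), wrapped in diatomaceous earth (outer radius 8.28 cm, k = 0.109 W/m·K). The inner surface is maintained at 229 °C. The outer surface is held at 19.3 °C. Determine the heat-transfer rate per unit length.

Q' = 633 W/m

Resistance network (inner→outer):
  R'_aluminium = ln(0.0660/0.0559)/(2πk) = 0.1661/(2π·212) = 1.247×10^-4 m·K/W
  R'_diatomaceous earth = ln(0.0828/0.0660)/(2πk) = 0.2268/(2π·0.109) = 0.3311 m·K/W
ΣR = 1.247×10^-4 + 0.3311 = 0.3312 m·K/W
Q' = ΔT/ΣR = (229 °C − 19.3 °C)/0.3312 = 633 W/m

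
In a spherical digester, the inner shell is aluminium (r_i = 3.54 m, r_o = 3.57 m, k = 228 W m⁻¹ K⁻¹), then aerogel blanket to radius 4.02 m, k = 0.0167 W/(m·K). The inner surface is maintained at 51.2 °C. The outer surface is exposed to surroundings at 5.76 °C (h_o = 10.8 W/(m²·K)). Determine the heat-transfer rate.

Q = 303 W

Series thermal resistances, inner to outer:
  R_aluminium = (1/3.54 − 1/3.57)/(4πk) = 0.002374/(4π·228) = 8.285×10^-7 K/W
  R_aerogel blanket = (1/3.57 − 1/4.02)/(4πk) = 0.03136/(4π·0.0167) = 0.1494 K/W
  R_conv,out = 1/(4πr²h) = 1/(4π·4.02²·10.8) = 4.559×10^-4 K/W
ΣR = 8.285×10^-7 + 0.1494 + 4.559×10^-4 = 0.1499 K/W
Q = ΔT/ΣR = (51.2 °C − 5.76 °C)/0.1499 = 303 W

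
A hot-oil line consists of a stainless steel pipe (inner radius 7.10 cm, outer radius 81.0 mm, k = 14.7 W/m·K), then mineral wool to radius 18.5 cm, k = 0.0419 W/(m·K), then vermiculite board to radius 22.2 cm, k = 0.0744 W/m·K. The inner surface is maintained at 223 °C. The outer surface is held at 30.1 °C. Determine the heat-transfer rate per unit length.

Q' = 54.7 W/m

Resistance network (inner→outer):
  R'_stainless steel = ln(0.0810/0.0710)/(2πk) = 0.1318/(2π·14.7) = 0.001427 m·K/W
  R'_mineral wool = ln(0.185/0.0810)/(2πk) = 0.8259/(2π·0.0419) = 3.137 m·K/W
  R'_vermiculite board = ln(0.222/0.185)/(2πk) = 0.1823/(2π·0.0744) = 0.3900 m·K/W
ΣR = 0.001427 + 3.137 + 0.3900 = 3.528 m·K/W
Q' = ΔT/ΣR = (223 °C − 30.1 °C)/3.528 = 54.7 W/m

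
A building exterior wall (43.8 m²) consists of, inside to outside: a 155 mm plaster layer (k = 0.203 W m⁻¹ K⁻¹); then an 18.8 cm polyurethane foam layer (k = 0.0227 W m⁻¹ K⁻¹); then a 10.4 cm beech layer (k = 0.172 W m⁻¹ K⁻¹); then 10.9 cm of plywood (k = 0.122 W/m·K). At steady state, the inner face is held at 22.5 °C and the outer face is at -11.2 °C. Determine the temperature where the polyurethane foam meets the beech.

T = -6.41 °C

Treat each layer as a resistance in series:
  R_plaster = L/(kA) = 0.155/(0.203·43.8) = 0.01743 K/W
  R_polyurethane foam = L/(kA) = 0.188/(0.0227·43.8) = 0.1891 K/W
  R_beech = L/(kA) = 0.104/(0.172·43.8) = 0.01380 K/W
  R_plywood = L/(kA) = 0.109/(0.122·43.8) = 0.02040 K/W
ΣR = 0.01743 + 0.1891 + 0.01380 + 0.02040 = 0.2407 K/W
Q = ΔT/ΣR = (22.5 °C − -11.2 °C)/0.2407 = 140.0 W
From the inner boundary to the polyurethane foam/beech interface, ΣR_partial = 0.2065 K/W.
T_interface = T_in − Q·ΣR_partial = 22.5 °C − (140.0)(0.2065) = -6.41 °C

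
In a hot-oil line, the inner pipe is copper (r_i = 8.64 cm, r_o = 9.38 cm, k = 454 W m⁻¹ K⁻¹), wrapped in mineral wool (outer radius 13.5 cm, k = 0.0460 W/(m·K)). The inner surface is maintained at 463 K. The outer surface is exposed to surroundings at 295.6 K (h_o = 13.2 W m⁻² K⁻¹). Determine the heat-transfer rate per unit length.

Treat each layer as a resistance in series:
  R'_copper = ln(0.0938/0.0864)/(2πk) = 0.08218/(2π·454) = 2.881×10^-5 m·K/W
  R'_mineral wool = ln(0.135/0.0938)/(2πk) = 0.3641/(2π·0.0460) = 1.260 m·K/W
  R'_conv,out = 1/(2πr h) = 1/(2π·0.135·13.2) = 0.08931 m·K/W
ΣR = 2.881×10^-5 + 1.260 + 0.08931 = 1.349 m·K/W
Q' = ΔT/ΣR = (463 K − 295.6 K)/1.349 = 124 W/m

Q' = 124 W/m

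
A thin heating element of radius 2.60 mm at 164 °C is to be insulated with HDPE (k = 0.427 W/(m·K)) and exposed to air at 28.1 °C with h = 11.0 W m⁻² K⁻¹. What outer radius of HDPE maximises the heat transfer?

r_cr = 3.88 cm

For a cylinder, r_cr = k_ins/h = 0.427/11.0 = 0.0388 m = 3.88 cm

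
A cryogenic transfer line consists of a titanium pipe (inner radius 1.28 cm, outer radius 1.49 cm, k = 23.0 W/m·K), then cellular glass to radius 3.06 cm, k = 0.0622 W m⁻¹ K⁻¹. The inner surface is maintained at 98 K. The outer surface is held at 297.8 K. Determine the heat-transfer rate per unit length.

Treat each layer as a resistance in series:
  R'_titanium = ln(0.0149/0.0128)/(2πk) = 0.1519/(2π·23.0) = 0.001051 m·K/W
  R'_cellular glass = ln(0.0306/0.0149)/(2πk) = 0.7196/(2π·0.0622) = 1.841 m·K/W
ΣR = 0.001051 + 1.841 = 1.842 m·K/W
Q' = ΔT/ΣR = (98 K − 297.8 K)/1.842 = -108 W/m
(Negative Q' ⇒ heat flows inward; heat gain = 108 W/m.)

Q' = 108 W/m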